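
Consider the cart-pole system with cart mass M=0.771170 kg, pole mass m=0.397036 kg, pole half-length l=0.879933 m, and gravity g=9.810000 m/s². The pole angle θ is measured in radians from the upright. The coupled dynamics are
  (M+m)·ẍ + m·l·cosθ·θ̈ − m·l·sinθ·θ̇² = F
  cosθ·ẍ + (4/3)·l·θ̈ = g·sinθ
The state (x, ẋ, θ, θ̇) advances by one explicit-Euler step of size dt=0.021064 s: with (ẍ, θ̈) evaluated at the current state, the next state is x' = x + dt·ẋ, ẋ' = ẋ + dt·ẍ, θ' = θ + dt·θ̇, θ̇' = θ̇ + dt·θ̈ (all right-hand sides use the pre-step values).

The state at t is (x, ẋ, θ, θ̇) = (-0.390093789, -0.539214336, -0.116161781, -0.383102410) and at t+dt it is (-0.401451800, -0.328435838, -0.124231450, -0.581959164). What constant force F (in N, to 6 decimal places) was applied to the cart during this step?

ẍ = (ẋ'−ẋ)/dt = (-0.328435838−-0.539214336)/0.021064 = 10.006575
θ̈ = (θ̇'−θ̇)/dt = (-0.581959164−-0.383102410)/0.021064 = -9.440598
sinθ=-0.115901, cosθ=0.993261
F = (M+m)·ẍ + m·l·cosθ·θ̈ − m·l·sinθ·θ̇² = 11.689741 + -3.275988 − -0.005943 = 8.419696

F = 8.419696 N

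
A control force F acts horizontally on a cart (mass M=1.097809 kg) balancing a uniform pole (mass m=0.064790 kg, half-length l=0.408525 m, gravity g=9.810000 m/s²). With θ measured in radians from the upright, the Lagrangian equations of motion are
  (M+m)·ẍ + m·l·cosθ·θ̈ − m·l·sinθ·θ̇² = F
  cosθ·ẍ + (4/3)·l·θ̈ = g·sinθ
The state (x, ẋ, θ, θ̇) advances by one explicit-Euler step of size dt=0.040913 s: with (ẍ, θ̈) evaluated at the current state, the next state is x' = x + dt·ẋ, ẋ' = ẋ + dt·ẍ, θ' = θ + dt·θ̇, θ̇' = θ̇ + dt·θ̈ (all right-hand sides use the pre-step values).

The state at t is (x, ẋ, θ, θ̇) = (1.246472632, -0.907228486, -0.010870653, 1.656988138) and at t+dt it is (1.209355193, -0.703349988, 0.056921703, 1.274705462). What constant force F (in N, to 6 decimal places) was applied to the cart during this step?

F = 5.546977 N

ẍ = (ẋ'−ẋ)/dt = (-0.703349988−-0.907228486)/0.040913 = 4.983220
θ̈ = (θ̇'−θ̇)/dt = (1.274705462−1.656988138)/0.040913 = -9.343795
sinθ=-0.010870, cosθ=0.999941
F = (M+m)·ẍ + m·l·cosθ·θ̈ − m·l·sinθ·θ̇² = 5.793487 + -0.247300 − -0.000790 = 5.546977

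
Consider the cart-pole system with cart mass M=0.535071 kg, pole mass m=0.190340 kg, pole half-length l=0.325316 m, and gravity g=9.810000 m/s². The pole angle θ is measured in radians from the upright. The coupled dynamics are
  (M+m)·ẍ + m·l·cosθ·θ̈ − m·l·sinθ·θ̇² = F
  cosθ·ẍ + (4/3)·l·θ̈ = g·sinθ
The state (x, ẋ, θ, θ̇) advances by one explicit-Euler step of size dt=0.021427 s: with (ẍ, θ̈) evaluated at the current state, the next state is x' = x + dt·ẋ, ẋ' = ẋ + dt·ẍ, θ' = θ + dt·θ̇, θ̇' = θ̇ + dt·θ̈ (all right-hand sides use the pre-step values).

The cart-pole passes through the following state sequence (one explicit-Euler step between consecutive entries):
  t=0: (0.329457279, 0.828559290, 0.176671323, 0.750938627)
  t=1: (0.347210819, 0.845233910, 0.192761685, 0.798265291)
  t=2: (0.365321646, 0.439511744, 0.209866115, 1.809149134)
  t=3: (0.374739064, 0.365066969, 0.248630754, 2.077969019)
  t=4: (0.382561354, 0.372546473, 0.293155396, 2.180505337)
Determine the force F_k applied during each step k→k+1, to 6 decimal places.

step 0→1:
  ẍ = (ẋ'−ẋ)/dt = (0.845233910−0.828559290)/0.021427 = 0.778206
  θ̈ = (θ̇'−θ̇)/dt = (0.798265291−0.750938627)/0.021427 = 2.208740
  sinθ=0.175754, cosθ=0.984434
  F = (M+m)·ẍ + m·l·cosθ·θ̈ − m·l·sinθ·θ̇² = 0.564519 + 0.134638 − 0.006137 = 0.693020
step 1→2:
  ẍ = (ẋ'−ẋ)/dt = (0.439511744−0.845233910)/0.021427 = -18.935090
  θ̈ = (θ̇'−θ̇)/dt = (1.809149134−0.798265291)/0.021427 = 47.178039
  sinθ=0.191570, cosθ=0.981479
  F = (M+m)·ẍ + m·l·cosθ·θ̈ − m·l·sinθ·θ̇² = -13.735722 + 2.867189 − 0.007559 = -10.876092
step 2→3:
  ẍ = (ẋ'−ẋ)/dt = (0.365066969−0.439511744)/0.021427 = -3.474344
  θ̈ = (θ̇'−θ̇)/dt = (2.077969019−1.809149134)/0.021427 = 12.545848
  sinθ=0.208329, cosθ=0.978059
  F = (M+m)·ẍ + m·l·cosθ·θ̈ − m·l·sinθ·θ̇² = -2.520328 + 0.759802 − 0.042222 = -1.802747
step 3→4:
  ẍ = (ẋ'−ẋ)/dt = (0.372546473−0.365066969)/0.021427 = 0.349069
  θ̈ = (θ̇'−θ̇)/dt = (2.180505337−2.077969019)/0.021427 = 4.785379
  sinθ=0.246077, cosθ=0.969250
  F = (M+m)·ẍ + m·l·cosθ·θ̈ − m·l·sinθ·θ̇² = 0.253219 + 0.287202 − 0.065794 = 0.474627

F_0 = 0.693020 N
F_1 = -10.876092 N
F_2 = -1.802747 N
F_3 = 0.474627 N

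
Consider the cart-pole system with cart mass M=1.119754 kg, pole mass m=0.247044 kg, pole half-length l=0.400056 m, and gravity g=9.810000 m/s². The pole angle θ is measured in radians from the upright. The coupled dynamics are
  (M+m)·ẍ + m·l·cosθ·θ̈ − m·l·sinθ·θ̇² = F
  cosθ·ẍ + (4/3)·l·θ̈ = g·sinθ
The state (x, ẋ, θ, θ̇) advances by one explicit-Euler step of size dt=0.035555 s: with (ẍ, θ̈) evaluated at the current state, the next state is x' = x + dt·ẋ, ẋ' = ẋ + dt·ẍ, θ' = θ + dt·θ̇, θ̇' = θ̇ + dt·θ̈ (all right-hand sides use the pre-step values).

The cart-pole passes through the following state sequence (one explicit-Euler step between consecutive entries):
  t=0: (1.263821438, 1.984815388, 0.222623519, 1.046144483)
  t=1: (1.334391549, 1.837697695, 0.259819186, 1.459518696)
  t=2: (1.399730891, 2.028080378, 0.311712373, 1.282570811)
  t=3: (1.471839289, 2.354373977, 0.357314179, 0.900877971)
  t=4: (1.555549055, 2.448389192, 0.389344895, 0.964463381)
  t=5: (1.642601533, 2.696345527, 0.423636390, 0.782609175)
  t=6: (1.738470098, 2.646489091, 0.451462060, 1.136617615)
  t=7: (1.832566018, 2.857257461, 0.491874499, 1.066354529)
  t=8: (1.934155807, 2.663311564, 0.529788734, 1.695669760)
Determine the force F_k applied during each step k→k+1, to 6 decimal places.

step 0→1:
  ẍ = (ẋ'−ẋ)/dt = (1.837697695−1.984815388)/0.035555 = -4.137750
  θ̈ = (θ̇'−θ̇)/dt = (1.459518696−1.046144483)/0.035555 = 11.626331
  sinθ=0.220789, cosθ=0.975322
  F = (M+m)·ẍ + m·l·cosθ·θ̈ − m·l·sinθ·θ̇² = -5.655468 + 1.120690 − 0.023881 = -4.558659
step 1→2:
  ẍ = (ẋ'−ẋ)/dt = (2.028080378−1.837697695)/0.035555 = 5.354597
  θ̈ = (θ̇'−θ̇)/dt = (1.282570811−1.459518696)/0.035555 = -4.976737
  sinθ=0.256906, cosθ=0.966436
  F = (M+m)·ẍ + m·l·cosθ·θ̈ − m·l·sinθ·θ̇² = 7.318652 + -0.475350 − 0.054086 = 6.789216
step 2→3:
  ẍ = (ẋ'−ẋ)/dt = (2.354373977−2.028080378)/0.035555 = 9.177151
  θ̈ = (θ̇'−θ̇)/dt = (0.900877971−1.282570811)/0.035555 = -10.735279
  sinθ=0.306689, cosθ=0.951810
  F = (M+m)·ẍ + m·l·cosθ·θ̈ − m·l·sinθ·θ̇² = 12.543311 + -1.009854 − 0.049860 = 11.483597
step 3→4:
  ẍ = (ẋ'−ẋ)/dt = (2.448389192−2.354373977)/0.035555 = 2.644219
  θ̈ = (θ̇'−θ̇)/dt = (0.964463381−0.900877971)/0.035555 = 1.788368
  sinθ=0.349759, cosθ=0.936840
  F = (M+m)·ẍ + m·l·cosθ·θ̈ − m·l·sinθ·θ̇² = 3.614114 + 0.165584 − 0.028054 = 3.751643
step 4→5:
  ẍ = (ẋ'−ẋ)/dt = (2.696345527−2.448389192)/0.035555 = 6.973881
  θ̈ = (θ̇'−θ̇)/dt = (0.782609175−0.964463381)/0.035555 = -5.114729
  sinθ=0.379582, cosθ=0.925158
  F = (M+m)·ẍ + m·l·cosθ·θ̈ − m·l·sinθ·θ̇² = 9.531886 + -0.467664 − 0.034896 = 9.029327
step 5→6:
  ẍ = (ẋ'−ẋ)/dt = (2.646489091−2.696345527)/0.035555 = -1.402234
  θ̈ = (θ̇'−θ̇)/dt = (1.136617615−0.782609175)/0.035555 = 9.956643
  sinθ=0.411078, cosθ=0.911600
  F = (M+m)·ẍ + m·l·cosθ·θ̈ − m·l·sinθ·θ̇² = -1.916571 + 0.897041 − 0.024883 = -1.044413
step 6→7:
  ẍ = (ẋ'−ẋ)/dt = (2.857257461−2.646489091)/0.035555 = 5.927953
  θ̈ = (θ̇'−θ̇)/dt = (1.066354529−1.136617615)/0.035555 = -1.976180
  sinθ=0.436282, cosθ=0.899810
  F = (M+m)·ẍ + m·l·cosθ·θ̈ − m·l·sinθ·θ̇² = 8.102314 + -0.175741 − 0.055705 = 7.870869
step 7→8:
  ẍ = (ẋ'−ẋ)/dt = (2.663311564−2.857257461)/0.035555 = -5.454814
  θ̈ = (θ̇'−θ̇)/dt = (1.695669760−1.066354529)/0.035555 = 17.699767
  sinθ=0.472279, cosθ=0.881449
  F = (M+m)·ẍ + m·l·cosθ·θ̈ − m·l·sinθ·θ̇² = -7.455628 + 1.541913 − 0.053076 = -5.966791

F_0 = -4.558659 N
F_1 = 6.789216 N
F_2 = 11.483597 N
F_3 = 3.751643 N
F_4 = 9.029327 N
F_5 = -1.044413 N
F_6 = 7.870869 N
F_7 = -5.966791 N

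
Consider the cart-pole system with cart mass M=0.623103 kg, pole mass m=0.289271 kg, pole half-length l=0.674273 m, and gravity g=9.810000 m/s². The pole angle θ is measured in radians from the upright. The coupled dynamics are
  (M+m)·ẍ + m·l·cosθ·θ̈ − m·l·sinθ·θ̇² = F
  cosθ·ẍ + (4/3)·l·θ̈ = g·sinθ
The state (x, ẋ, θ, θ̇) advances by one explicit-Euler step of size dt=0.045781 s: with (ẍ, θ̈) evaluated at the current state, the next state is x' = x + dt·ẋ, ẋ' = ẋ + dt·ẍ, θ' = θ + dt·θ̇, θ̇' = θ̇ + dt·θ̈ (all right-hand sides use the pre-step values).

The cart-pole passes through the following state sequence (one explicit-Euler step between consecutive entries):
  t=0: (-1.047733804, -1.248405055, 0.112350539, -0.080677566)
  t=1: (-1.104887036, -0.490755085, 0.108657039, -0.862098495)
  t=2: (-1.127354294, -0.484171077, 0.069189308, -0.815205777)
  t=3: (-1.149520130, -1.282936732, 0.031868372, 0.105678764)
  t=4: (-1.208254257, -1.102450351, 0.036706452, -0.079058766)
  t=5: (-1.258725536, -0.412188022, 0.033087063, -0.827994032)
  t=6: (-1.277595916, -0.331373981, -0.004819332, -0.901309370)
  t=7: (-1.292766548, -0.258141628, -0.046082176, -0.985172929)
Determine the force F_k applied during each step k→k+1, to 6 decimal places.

F_0 = 11.790923 N
F_1 = 0.314099 N
F_2 = -12.013645 N
F_3 = 2.810196 N
F_4 = 10.567609 N
F_5 = 1.293942 N
F_6 = 1.102926 N

step 0→1:
  ẍ = (ẋ'−ẋ)/dt = (-0.490755085−-1.248405055)/0.045781 = 16.549441
  θ̈ = (θ̇'−θ̇)/dt = (-0.862098495−-0.080677566)/0.045781 = -17.068673
  sinθ=0.112114, cosθ=0.993695
  F = (M+m)·ẍ + m·l·cosθ·θ̈ − m·l·sinθ·θ̇² = 15.099280 + -3.308215 − 0.000142 = 11.790923
step 1→2:
  ẍ = (ẋ'−ẋ)/dt = (-0.484171077−-0.490755085)/0.045781 = 0.143815
  θ̈ = (θ̇'−θ̇)/dt = (-0.815205777−-0.862098495)/0.045781 = 1.024283
  sinθ=0.108443, cosθ=0.994103
  F = (M+m)·ẍ + m·l·cosθ·θ̈ − m·l·sinθ·θ̇² = 0.131213 + 0.198606 − 0.015720 = 0.314099
step 2→3:
  ẍ = (ẋ'−ẋ)/dt = (-1.282936732−-0.484171077)/0.045781 = -17.447536
  θ̈ = (θ̇'−θ̇)/dt = (0.105678764−-0.815205777)/0.045781 = 20.114994
  sinθ=0.069134, cosθ=0.997607
  F = (M+m)·ẍ + m·l·cosθ·θ̈ − m·l·sinθ·θ̇² = -15.918678 + 3.913995 − 0.008961 = -12.013645
step 3→4:
  ẍ = (ẋ'−ẋ)/dt = (-1.102450351−-1.282936732)/0.045781 = 3.942386
  θ̈ = (θ̇'−θ̇)/dt = (-0.079058766−0.105678764)/0.045781 = -4.035245
  sinθ=0.031863, cosθ=0.999492
  F = (M+m)·ẍ + m·l·cosθ·θ̈ − m·l·sinθ·θ̇² = 3.596931 + -0.786665 − 0.000069 = 2.810196
step 4→5:
  ẍ = (ẋ'−ẋ)/dt = (-0.412188022−-1.102450351)/0.045781 = 15.077485
  θ̈ = (θ̇'−θ̇)/dt = (-0.827994032−-0.079058766)/0.045781 = -16.359085
  sinθ=0.036698, cosθ=0.999326
  F = (M+m)·ẍ + m·l·cosθ·θ̈ − m·l·sinθ·θ̇² = 13.756305 + -3.188651 − 0.000045 = 10.567609
step 5→6:
  ẍ = (ẋ'−ẋ)/dt = (-0.331373981−-0.412188022)/0.045781 = 1.765231
  θ̈ = (θ̇'−θ̇)/dt = (-0.901309370−-0.827994032)/0.045781 = -1.601436
  sinθ=0.033081, cosθ=0.999453
  F = (M+m)·ẍ + m·l·cosθ·θ̈ − m·l·sinθ·θ̇² = 1.610551 + -0.312185 − 0.004424 = 1.293942
step 6→7:
  ẍ = (ẋ'−ẋ)/dt = (-0.258141628−-0.331373981)/0.045781 = 1.599623
  θ̈ = (θ̇'−θ̇)/dt = (-0.985172929−-0.901309370)/0.045781 = -1.831842
  sinθ=-0.004819, cosθ=0.999988
  F = (M+m)·ẍ + m·l·cosθ·θ̈ − m·l·sinθ·θ̇² = 1.459455 + -0.357292 − -0.000764 = 1.102926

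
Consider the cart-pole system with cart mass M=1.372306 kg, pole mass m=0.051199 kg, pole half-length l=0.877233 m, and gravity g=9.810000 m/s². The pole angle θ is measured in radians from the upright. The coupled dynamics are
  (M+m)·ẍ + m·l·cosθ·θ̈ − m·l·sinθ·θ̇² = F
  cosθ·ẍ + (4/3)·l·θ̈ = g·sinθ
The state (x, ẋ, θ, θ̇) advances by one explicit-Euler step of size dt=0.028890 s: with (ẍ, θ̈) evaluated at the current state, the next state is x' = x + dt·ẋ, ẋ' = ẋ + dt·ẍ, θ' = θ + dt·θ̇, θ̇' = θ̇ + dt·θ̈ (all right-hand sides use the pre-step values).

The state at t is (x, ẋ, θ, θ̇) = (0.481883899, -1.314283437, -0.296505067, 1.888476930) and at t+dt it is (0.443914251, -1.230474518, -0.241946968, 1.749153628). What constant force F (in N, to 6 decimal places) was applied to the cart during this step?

F = 3.969195 N

ẍ = (ẋ'−ẋ)/dt = (-1.230474518−-1.314283437)/0.028890 = 2.900966
θ̈ = (θ̇'−θ̇)/dt = (1.749153628−1.888476930)/0.028890 = -4.822544
sinθ=-0.292180, cosθ=0.956363
F = (M+m)·ẍ + m·l·cosθ·θ̈ − m·l·sinθ·θ̇² = 4.129540 + -0.207146 − -0.046800 = 3.969195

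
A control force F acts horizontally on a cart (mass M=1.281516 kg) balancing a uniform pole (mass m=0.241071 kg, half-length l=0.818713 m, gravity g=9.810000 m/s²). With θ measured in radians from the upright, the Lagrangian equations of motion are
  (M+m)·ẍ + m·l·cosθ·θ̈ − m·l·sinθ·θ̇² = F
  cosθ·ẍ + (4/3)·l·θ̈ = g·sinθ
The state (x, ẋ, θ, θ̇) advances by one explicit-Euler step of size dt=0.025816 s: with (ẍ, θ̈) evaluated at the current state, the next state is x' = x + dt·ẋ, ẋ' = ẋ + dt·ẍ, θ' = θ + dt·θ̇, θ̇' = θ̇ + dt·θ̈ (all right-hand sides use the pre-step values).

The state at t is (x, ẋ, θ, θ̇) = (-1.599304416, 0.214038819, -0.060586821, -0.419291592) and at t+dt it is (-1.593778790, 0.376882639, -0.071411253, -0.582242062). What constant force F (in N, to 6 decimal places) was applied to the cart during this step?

ẍ = (ẋ'−ẋ)/dt = (0.376882639−0.214038819)/0.025816 = 6.307864
θ̈ = (θ̇'−θ̇)/dt = (-0.582242062−-0.419291592)/0.025816 = -6.311995
sinθ=-0.060550, cosθ=0.998165
F = (M+m)·ẍ + m·l·cosθ·θ̈ − m·l·sinθ·θ̇² = 9.604272 + -1.243500 − -0.002101 = 8.362873

F = 8.362873 N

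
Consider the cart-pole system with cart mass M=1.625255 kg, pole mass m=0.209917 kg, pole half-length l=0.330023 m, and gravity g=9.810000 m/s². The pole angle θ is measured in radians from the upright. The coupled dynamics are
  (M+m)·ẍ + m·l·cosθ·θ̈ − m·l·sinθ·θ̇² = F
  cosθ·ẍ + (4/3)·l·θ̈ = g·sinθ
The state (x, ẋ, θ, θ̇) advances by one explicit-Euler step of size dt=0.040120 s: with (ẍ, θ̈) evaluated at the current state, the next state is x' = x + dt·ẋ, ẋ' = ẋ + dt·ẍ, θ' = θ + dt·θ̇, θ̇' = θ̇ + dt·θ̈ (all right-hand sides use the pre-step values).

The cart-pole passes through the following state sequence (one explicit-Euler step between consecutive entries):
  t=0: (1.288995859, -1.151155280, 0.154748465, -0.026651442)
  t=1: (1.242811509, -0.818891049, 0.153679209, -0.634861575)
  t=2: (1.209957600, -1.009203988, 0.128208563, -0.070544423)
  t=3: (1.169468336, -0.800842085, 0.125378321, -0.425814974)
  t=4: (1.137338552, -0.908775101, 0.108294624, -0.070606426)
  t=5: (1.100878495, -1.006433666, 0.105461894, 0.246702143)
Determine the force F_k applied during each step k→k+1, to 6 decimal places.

step 0→1:
  ẍ = (ẋ'−ẋ)/dt = (-0.818891049−-1.151155280)/0.040120 = 8.281761
  θ̈ = (θ̇'−θ̇)/dt = (-0.634861575−-0.026651442)/0.040120 = -15.159774
  sinθ=0.154132, cosθ=0.988050
  F = (M+m)·ẍ + m·l·cosθ·θ̈ − m·l·sinθ·θ̇² = 15.198455 + -1.037680 − 0.000008 = 14.160767
step 1→2:
  ẍ = (ẋ'−ẋ)/dt = (-1.009203988−-0.818891049)/0.040120 = -4.743593
  θ̈ = (θ̇'−θ̇)/dt = (-0.070544423−-0.634861575)/0.040120 = 14.065732
  sinθ=0.153075, cosθ=0.988215
  F = (M+m)·ẍ + m·l·cosθ·θ̈ − m·l·sinθ·θ̇² = -8.705308 + 0.962954 − 0.004274 = -7.746629
step 2→3:
  ẍ = (ẋ'−ẋ)/dt = (-0.800842085−-1.009203988)/0.040120 = 5.193467
  θ̈ = (θ̇'−θ̇)/dt = (-0.425814974−-0.070544423)/0.040120 = -8.855198
  sinθ=0.127858, cosθ=0.991793
  F = (M+m)·ẍ + m·l·cosθ·θ̈ − m·l·sinθ·θ̇² = 9.530906 + -0.608430 − 0.000044 = 8.922431
step 3→4:
  ẍ = (ẋ'−ẋ)/dt = (-0.908775101−-0.800842085)/0.040120 = -2.690255
  θ̈ = (θ̇'−θ̇)/dt = (-0.070606426−-0.425814974)/0.040120 = 8.853653
  sinθ=0.125050, cosθ=0.992150
  F = (M+m)·ẍ + m·l·cosθ·θ̈ − m·l·sinθ·θ̇² = -4.937080 + 0.608544 − 0.001571 = -4.330107
step 4→5:
  ẍ = (ẋ'−ẋ)/dt = (-1.006433666−-0.908775101)/0.040120 = -2.434162
  θ̈ = (θ̇'−θ̇)/dt = (0.246702143−-0.070606426)/0.040120 = 7.908987
  sinθ=0.108083, cosθ=0.994142
  F = (M+m)·ẍ + m·l·cosθ·θ̈ − m·l·sinθ·θ̇² = -4.467105 + 0.544705 − 0.000037 = -3.922438

F_0 = 14.160767 N
F_1 = -7.746629 N
F_2 = 8.922431 N
F_3 = -4.330107 N
F_4 = -3.922438 N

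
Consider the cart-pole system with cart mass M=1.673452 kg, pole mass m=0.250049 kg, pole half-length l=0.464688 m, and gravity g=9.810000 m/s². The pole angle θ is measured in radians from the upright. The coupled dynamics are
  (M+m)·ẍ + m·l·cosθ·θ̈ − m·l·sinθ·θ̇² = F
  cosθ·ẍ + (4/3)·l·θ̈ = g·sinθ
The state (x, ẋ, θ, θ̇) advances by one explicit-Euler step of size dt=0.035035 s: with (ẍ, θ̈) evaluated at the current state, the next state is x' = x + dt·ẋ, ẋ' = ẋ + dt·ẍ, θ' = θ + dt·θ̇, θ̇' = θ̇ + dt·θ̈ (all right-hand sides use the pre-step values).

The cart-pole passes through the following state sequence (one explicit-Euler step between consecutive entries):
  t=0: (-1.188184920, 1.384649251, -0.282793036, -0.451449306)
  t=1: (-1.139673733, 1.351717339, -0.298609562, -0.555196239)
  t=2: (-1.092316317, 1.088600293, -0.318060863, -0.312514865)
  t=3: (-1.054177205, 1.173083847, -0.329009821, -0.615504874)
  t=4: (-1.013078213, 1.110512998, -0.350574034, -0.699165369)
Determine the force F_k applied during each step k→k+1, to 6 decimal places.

step 0→1:
  ẍ = (ẋ'−ẋ)/dt = (1.351717339−1.384649251)/0.035035 = -0.939972
  θ̈ = (θ̇'−θ̇)/dt = (-0.555196239−-0.451449306)/0.035035 = -2.961237
  sinθ=-0.279039, cosθ=0.960280
  F = (M+m)·ẍ + m·l·cosθ·θ̈ − m·l·sinθ·θ̇² = -1.808037 + -0.330413 − -0.006608 = -2.131842
step 1→2:
  ẍ = (ẋ'−ẋ)/dt = (1.088600293−1.351717339)/0.035035 = -7.510120
  θ̈ = (θ̇'−θ̇)/dt = (-0.312514865−-0.555196239)/0.035035 = 6.926827
  sinθ=-0.294192, cosθ=0.955746
  F = (M+m)·ẍ + m·l·cosθ·θ̈ − m·l·sinθ·θ̇² = -14.445723 + 0.769243 − -0.010537 = -13.665943
step 2→3:
  ẍ = (ẋ'−ẋ)/dt = (1.173083847−1.088600293)/0.035035 = 2.411404
  θ̈ = (θ̇'−θ̇)/dt = (-0.615504874−-0.312514865)/0.035035 = -8.648209
  sinθ=-0.312725, cosθ=0.949844
  F = (M+m)·ẍ + m·l·cosθ·θ̈ − m·l·sinθ·θ̇² = 4.638339 + -0.954476 − -0.003549 = 3.687412
step 3→4:
  ẍ = (ẋ'−ẋ)/dt = (1.110512998−1.173083847)/0.035035 = -1.785953
  θ̈ = (θ̇'−θ̇)/dt = (-0.699165369−-0.615504874)/0.035035 = -2.387912
  sinθ=-0.323106, cosθ=0.946363
  F = (M+m)·ẍ + m·l·cosθ·θ̈ − m·l·sinθ·θ̇² = -3.435282 + -0.262581 − -0.014223 = -3.683639

F_0 = -2.131842 N
F_1 = -13.665943 N
F_2 = 3.687412 N
F_3 = -3.683639 N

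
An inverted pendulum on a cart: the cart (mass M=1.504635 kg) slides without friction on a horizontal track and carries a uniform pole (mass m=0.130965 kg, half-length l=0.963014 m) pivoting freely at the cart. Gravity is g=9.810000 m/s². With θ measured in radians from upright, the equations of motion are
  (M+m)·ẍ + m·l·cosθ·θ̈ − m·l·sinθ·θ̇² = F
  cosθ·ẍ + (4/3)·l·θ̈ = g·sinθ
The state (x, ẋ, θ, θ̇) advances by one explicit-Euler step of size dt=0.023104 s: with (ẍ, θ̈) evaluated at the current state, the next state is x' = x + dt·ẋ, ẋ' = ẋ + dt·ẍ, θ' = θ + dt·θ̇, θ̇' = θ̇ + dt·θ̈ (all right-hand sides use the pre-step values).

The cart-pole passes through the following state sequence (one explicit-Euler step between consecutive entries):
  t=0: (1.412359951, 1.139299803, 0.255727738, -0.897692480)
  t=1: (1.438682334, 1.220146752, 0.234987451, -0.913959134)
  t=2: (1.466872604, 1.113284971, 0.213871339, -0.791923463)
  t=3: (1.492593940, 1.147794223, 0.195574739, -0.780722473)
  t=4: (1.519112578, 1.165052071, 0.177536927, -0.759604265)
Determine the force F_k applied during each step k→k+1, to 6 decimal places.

step 0→1:
  ẍ = (ẋ'−ẋ)/dt = (1.220146752−1.139299803)/0.023104 = 3.499262
  θ̈ = (θ̇'−θ̇)/dt = (-0.913959134−-0.897692480)/0.023104 = -0.704062
  sinθ=0.252950, cosθ=0.967479
  F = (M+m)·ẍ + m·l·cosθ·θ̈ − m·l·sinθ·θ̇² = 5.723393 + -0.085909 − 0.025709 = 5.611775
step 1→2:
  ẍ = (ẋ'−ẋ)/dt = (1.113284971−1.220146752)/0.023104 = -4.625250
  θ̈ = (θ̇'−θ̇)/dt = (-0.791923463−-0.913959134)/0.023104 = 5.282015
  sinθ=0.232831, cosθ=0.972517
  F = (M+m)·ẍ + m·l·cosθ·θ̈ − m·l·sinθ·θ̇² = -7.565059 + 0.647865 − 0.024529 = -6.941723
step 2→3:
  ẍ = (ẋ'−ẋ)/dt = (1.147794223−1.113284971)/0.023104 = 1.493648
  θ̈ = (θ̇'−θ̇)/dt = (-0.780722473−-0.791923463)/0.023104 = 0.484807
  sinθ=0.212245, cosθ=0.977217
  F = (M+m)·ẍ + m·l·cosθ·θ̈ − m·l·sinθ·θ̇² = 2.443011 + 0.059751 − 0.016788 = 2.485975
step 3→4:
  ẍ = (ẋ'−ẋ)/dt = (1.165052071−1.147794223)/0.023104 = 0.746964
  θ̈ = (θ̇'−θ̇)/dt = (-0.759604265−-0.780722473)/0.023104 = 0.914050
  sinθ=0.194330, cosθ=0.980936
  F = (M+m)·ẍ + m·l·cosθ·θ̈ − m·l·sinθ·θ̇² = 1.221734 + 0.113083 − 0.014939 = 1.319878

F_0 = 5.611775 N
F_1 = -6.941723 N
F_2 = 2.485975 N
F_3 = 1.319878 N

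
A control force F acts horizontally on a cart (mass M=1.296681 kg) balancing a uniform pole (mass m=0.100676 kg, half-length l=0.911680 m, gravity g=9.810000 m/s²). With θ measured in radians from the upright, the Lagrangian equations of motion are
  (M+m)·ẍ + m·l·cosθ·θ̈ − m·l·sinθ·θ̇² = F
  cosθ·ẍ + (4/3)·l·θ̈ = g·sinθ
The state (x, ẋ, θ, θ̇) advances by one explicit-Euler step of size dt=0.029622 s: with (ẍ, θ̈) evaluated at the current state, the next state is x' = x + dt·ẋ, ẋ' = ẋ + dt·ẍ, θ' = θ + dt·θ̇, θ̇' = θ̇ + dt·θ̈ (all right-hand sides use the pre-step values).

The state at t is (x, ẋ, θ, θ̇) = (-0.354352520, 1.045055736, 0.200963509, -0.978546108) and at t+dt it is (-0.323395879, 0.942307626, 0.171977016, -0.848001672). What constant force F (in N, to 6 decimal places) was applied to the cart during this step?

ẍ = (ẋ'−ẋ)/dt = (0.942307626−1.045055736)/0.029622 = -3.468642
θ̈ = (θ̇'−θ̇)/dt = (-0.848001672−-0.978546108)/0.029622 = 4.407010
sinθ=0.199614, cosθ=0.979875
F = (M+m)·ẍ + m·l·cosθ·θ̈ − m·l·sinθ·θ̇² = -4.846931 + 0.396354 − 0.017544 = -4.468121

F = -4.468121 N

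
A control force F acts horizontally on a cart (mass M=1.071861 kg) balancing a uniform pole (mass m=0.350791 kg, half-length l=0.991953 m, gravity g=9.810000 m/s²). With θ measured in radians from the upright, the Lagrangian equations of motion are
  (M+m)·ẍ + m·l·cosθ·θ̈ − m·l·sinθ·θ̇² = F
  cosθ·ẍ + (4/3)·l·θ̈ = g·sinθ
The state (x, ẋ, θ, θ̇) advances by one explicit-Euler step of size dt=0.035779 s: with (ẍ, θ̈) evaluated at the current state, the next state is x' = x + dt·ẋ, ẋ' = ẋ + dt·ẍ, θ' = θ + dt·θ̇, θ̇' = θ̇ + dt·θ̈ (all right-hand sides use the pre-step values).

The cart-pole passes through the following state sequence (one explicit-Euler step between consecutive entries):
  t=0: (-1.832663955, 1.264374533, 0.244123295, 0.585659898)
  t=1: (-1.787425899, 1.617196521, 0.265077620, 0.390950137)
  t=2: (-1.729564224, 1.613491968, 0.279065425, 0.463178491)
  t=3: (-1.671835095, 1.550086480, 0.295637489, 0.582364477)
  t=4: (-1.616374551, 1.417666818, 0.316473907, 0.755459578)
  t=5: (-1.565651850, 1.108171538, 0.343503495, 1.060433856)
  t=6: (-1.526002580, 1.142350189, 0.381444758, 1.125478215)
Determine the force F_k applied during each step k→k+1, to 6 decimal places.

F_0 = 12.162633 N
F_1 = 0.516686 N
F_2 = -1.427407 N
F_3 = -3.689280 N
F_4 = -9.549294 N
F_5 = 1.822867 N

step 0→1:
  ẍ = (ẋ'−ẋ)/dt = (1.617196521−1.264374533)/0.035779 = 9.861147
  θ̈ = (θ̇'−θ̇)/dt = (0.390950137−0.585659898)/0.035779 = -5.442012
  sinθ=0.241706, cosθ=0.970350
  F = (M+m)·ẍ + m·l·cosθ·θ̈ − m·l·sinθ·θ̇² = 14.028981 + -1.837500 − 0.028848 = 12.162633
step 1→2:
  ẍ = (ẋ'−ẋ)/dt = (1.613491968−1.617196521)/0.035779 = -0.103540
  θ̈ = (θ̇'−θ̇)/dt = (0.463178491−0.390950137)/0.035779 = 2.018736
  sinθ=0.261984, cosθ=0.965072
  F = (M+m)·ẍ + m·l·cosθ·θ̈ − m·l·sinθ·θ̇² = -0.147301 + 0.677921 − 0.013933 = 0.516686
step 2→3:
  ẍ = (ẋ'−ẋ)/dt = (1.550086480−1.613491968)/0.035779 = -1.772143
  θ̈ = (θ̇'−θ̇)/dt = (0.582364477−0.463178491)/0.035779 = 3.331172
  sinθ=0.275457, cosθ=0.961313
  F = (M+m)·ẍ + m·l·cosθ·θ̈ − m·l·sinθ·θ̇² = -2.521142 + 1.114298 − 0.020563 = -1.427407
step 3→4:
  ẍ = (ẋ'−ẋ)/dt = (1.417666818−1.550086480)/0.035779 = -3.701044
  θ̈ = (θ̇'−θ̇)/dt = (0.755459578−0.582364477)/0.035779 = 4.837897
  sinθ=0.291350, cosθ=0.956617
  F = (M+m)·ẍ + m·l·cosθ·θ̈ − m·l·sinθ·θ̇² = -5.265298 + 1.610401 − 0.034383 = -3.689280
step 4→5:
  ẍ = (ẋ'−ẋ)/dt = (1.108171538−1.417666818)/0.035779 = -8.650194
  θ̈ = (θ̇'−θ̇)/dt = (1.060433856−0.755459578)/0.035779 = 8.523835
  sinθ=0.311218, cosθ=0.950339
  F = (M+m)·ẍ + m·l·cosθ·θ̈ − m·l·sinθ·θ̇² = -12.306215 + 2.818727 − 0.061805 = -9.549294
step 5→6:
  ẍ = (ẋ'−ẋ)/dt = (1.142350189−1.108171538)/0.035779 = 0.955271
  θ̈ = (θ̇'−θ̇)/dt = (1.125478215−1.060433856)/0.035779 = 1.817948
  sinθ=0.336788, cosθ=0.941581
  F = (M+m)·ẍ + m·l·cosθ·θ̈ − m·l·sinθ·θ̇² = 1.359019 + 0.595633 − 0.131784 = 1.822867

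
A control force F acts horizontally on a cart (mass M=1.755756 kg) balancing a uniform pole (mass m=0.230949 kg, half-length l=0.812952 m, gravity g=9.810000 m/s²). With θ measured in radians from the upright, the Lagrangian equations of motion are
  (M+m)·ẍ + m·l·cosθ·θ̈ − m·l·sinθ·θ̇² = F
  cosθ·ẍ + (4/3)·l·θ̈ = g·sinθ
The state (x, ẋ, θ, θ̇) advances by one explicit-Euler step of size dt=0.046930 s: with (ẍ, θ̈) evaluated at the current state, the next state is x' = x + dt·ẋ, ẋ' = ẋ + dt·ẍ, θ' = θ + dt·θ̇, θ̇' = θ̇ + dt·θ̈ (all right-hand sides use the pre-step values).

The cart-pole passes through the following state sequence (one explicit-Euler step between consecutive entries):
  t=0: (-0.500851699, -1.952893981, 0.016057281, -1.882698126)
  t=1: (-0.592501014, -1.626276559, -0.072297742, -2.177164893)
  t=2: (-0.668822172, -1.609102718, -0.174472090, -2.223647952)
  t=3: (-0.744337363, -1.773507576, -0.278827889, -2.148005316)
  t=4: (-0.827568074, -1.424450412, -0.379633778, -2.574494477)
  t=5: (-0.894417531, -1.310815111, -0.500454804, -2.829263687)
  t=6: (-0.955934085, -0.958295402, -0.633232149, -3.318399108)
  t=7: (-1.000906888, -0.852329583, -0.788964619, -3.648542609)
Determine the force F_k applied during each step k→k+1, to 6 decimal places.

F_0 = 12.638224 N
F_1 = 0.605835 N
F_2 = -6.500635 N
F_3 = 13.374851 N
F_4 = 4.325048 N
F_5 = 13.927593 N
F_6 = 4.644607 N

step 0→1:
  ẍ = (ẋ'−ẋ)/dt = (-1.626276559−-1.952893981)/0.046930 = 6.959672
  θ̈ = (θ̇'−θ̇)/dt = (-2.177164893−-1.882698126)/0.046930 = -6.274596
  sinθ=0.016057, cosθ=0.999871
  F = (M+m)·ẍ + m·l·cosθ·θ̈ − m·l·sinθ·θ̇² = 13.826816 + -1.177906 − 0.010686 = 12.638224
step 1→2:
  ẍ = (ẋ'−ẋ)/dt = (-1.609102718−-1.626276559)/0.046930 = 0.365946
  θ̈ = (θ̇'−θ̇)/dt = (-2.223647952−-2.177164893)/0.046930 = -0.990476
  sinθ=-0.072235, cosθ=0.997388
  F = (M+m)·ẍ + m·l·cosθ·θ̈ − m·l·sinθ·θ̇² = 0.727027 + -0.185477 − -0.064285 = 0.605835
step 2→3:
  ẍ = (ẋ'−ẋ)/dt = (-1.773507576−-1.609102718)/0.046930 = -3.503193
  θ̈ = (θ̇'−θ̇)/dt = (-2.148005316−-2.223647952)/0.046930 = 1.611818
  sinθ=-0.173588, cosθ=0.984818
  F = (M+m)·ẍ + m·l·cosθ·θ̈ − m·l·sinθ·θ̇² = -6.959812 + 0.298025 − -0.161151 = -6.500635
step 3→4:
  ẍ = (ẋ'−ẋ)/dt = (-1.424450412−-1.773507576)/0.046930 = 7.437826
  θ̈ = (θ̇'−θ̇)/dt = (-2.574494477−-2.148005316)/0.046930 = -9.087772
  sinθ=-0.275229, cosθ=0.961379
  F = (M+m)·ẍ + m·l·cosθ·θ̈ − m·l·sinθ·θ̇² = 14.776766 + -1.640336 − -0.238422 = 13.374851
step 4→5:
  ẍ = (ẋ'−ẋ)/dt = (-1.310815111−-1.424450412)/0.046930 = 2.421379
  θ̈ = (θ̇'−θ̇)/dt = (-2.829263687−-2.574494477)/0.046930 = -5.428707
  sinθ=-0.370580, cosθ=0.928800
  F = (M+m)·ẍ + m·l·cosθ·θ̈ − m·l·sinθ·θ̇² = 4.810565 + -0.946673 − -0.461155 = 4.325048
step 5→6:
  ẍ = (ẋ'−ẋ)/dt = (-0.958295402−-1.310815111)/0.046930 = 7.511607
  θ̈ = (θ̇'−θ̇)/dt = (-3.318399108−-2.829263687)/0.046930 = -10.422660
  sinθ=-0.479825, cosθ=0.877364
  F = (M+m)·ẍ + m·l·cosθ·θ̈ − m·l·sinθ·θ̇² = 14.923347 + -1.716879 − -0.721125 = 13.927593
step 6→7:
  ẍ = (ẋ'−ẋ)/dt = (-0.852329583−-0.958295402)/0.046930 = 2.257955
  θ̈ = (θ̇'−θ̇)/dt = (-3.648542609−-3.318399108)/0.046930 = -7.034807
  sinθ=-0.591753, cosθ=0.806119
  F = (M+m)·ẍ + m·l·cosθ·θ̈ − m·l·sinθ·θ̇² = 4.485890 + -1.064713 − -1.223429 = 4.644607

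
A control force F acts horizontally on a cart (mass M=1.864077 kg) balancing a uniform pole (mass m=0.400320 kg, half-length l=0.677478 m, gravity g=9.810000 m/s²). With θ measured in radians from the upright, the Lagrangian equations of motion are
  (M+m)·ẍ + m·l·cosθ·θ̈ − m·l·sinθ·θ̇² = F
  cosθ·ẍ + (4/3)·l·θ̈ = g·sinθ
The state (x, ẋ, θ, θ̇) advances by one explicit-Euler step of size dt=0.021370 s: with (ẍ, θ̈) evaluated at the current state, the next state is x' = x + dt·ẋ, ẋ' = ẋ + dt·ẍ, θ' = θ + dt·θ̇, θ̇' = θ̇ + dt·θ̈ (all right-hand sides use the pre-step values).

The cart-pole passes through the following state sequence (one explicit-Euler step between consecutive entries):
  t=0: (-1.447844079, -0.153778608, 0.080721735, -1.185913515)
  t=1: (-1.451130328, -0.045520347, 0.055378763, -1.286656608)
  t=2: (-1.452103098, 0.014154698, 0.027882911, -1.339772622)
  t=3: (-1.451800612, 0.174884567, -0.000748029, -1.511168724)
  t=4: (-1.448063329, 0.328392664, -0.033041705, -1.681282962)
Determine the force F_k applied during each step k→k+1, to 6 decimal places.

F_0 = 10.166077 N
F_1 = 5.625340 N
F_2 = 14.843251 N
F_3 = 14.107480 N

step 0→1:
  ẍ = (ẋ'−ẋ)/dt = (-0.045520347−-0.153778608)/0.021370 = 5.065899
  θ̈ = (θ̇'−θ̇)/dt = (-1.286656608−-1.185913515)/0.021370 = -4.714230
  sinθ=0.080634, cosθ=0.996744
  F = (M+m)·ẍ + m·l·cosθ·θ̈ − m·l·sinθ·θ̇² = 11.471206 + -1.274374 − 0.030756 = 10.166077
step 1→2:
  ẍ = (ẋ'−ẋ)/dt = (0.014154698−-0.045520347)/0.021370 = 2.792468
  θ̈ = (θ̇'−θ̇)/dt = (-1.339772622−-1.286656608)/0.021370 = -2.485541
  sinθ=0.055350, cosθ=0.998467
  F = (M+m)·ẍ + m·l·cosθ·θ̈ − m·l·sinθ·θ̇² = 6.323257 + -0.673065 − 0.024851 = 5.625340
step 2→3:
  ẍ = (ẋ'−ẋ)/dt = (0.174884567−0.014154698)/0.021370 = 7.521285
  θ̈ = (θ̇'−θ̇)/dt = (-1.511168724−-1.339772622)/0.021370 = -8.020407
  sinθ=0.027879, cosθ=0.999611
  F = (M+m)·ẍ + m·l·cosθ·θ̈ − m·l·sinθ·θ̇² = 17.031176 + -2.174353 − 0.013572 = 14.843251
step 3→4:
  ẍ = (ẋ'−ẋ)/dt = (0.328392664−0.174884567)/0.021370 = 7.183346
  θ̈ = (θ̇'−θ̇)/dt = (-1.681282962−-1.511168724)/0.021370 = -7.960423
  sinθ=-0.000748, cosθ=1.000000
  F = (M+m)·ẍ + m·l·cosθ·θ̈ − m·l·sinθ·θ̇² = 16.265946 + -2.158930 − -0.000463 = 14.107480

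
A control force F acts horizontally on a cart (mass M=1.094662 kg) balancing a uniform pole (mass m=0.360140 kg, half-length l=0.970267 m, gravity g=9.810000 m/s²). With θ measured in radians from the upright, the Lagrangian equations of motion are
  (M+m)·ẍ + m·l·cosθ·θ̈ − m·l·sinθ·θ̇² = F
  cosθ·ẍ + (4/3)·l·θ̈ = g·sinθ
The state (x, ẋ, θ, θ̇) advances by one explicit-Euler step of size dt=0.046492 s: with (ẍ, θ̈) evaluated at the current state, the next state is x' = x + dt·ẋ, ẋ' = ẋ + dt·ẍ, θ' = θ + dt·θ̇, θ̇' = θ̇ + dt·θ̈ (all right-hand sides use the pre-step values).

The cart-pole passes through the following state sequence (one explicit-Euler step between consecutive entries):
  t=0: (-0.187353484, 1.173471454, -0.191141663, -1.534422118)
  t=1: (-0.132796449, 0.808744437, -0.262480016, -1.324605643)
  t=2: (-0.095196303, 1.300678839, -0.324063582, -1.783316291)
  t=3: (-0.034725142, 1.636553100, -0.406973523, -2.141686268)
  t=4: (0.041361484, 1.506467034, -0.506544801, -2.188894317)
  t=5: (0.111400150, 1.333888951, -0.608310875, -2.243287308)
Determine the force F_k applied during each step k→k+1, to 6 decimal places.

step 0→1:
  ẍ = (ẋ'−ẋ)/dt = (0.808744437−1.173471454)/0.046492 = -7.844941
  θ̈ = (θ̇'−θ̇)/dt = (-1.324605643−-1.534422118)/0.046492 = 4.512959
  sinθ=-0.189980, cosθ=0.981788
  F = (M+m)·ẍ + m·l·cosθ·θ̈ − m·l·sinθ·θ̇² = -11.412836 + 1.548252 − -0.156300 = -9.708284
step 1→2:
  ẍ = (ẋ'−ẋ)/dt = (1.300678839−0.808744437)/0.046492 = 10.581055
  θ̈ = (θ̇'−θ̇)/dt = (-1.783316291−-1.324605643)/0.046492 = -9.866443
  sinθ=-0.259476, cosθ=0.965749
  F = (M+m)·ẍ + m·l·cosθ·θ̈ − m·l·sinθ·θ̇² = 15.393340 + -3.329566 − -0.159087 = 12.222860
step 2→3:
  ẍ = (ẋ'−ẋ)/dt = (1.636553100−1.300678839)/0.046492 = 7.224345
  θ̈ = (θ̇'−θ̇)/dt = (-2.141686268−-1.783316291)/0.046492 = -7.708207
  sinθ=-0.318421, cosθ=0.947949
  F = (M+m)·ẍ + m·l·cosθ·θ̈ − m·l·sinθ·θ̇² = 10.509992 + -2.553296 − -0.353852 = 8.310548
step 3→4:
  ẍ = (ẋ'−ẋ)/dt = (1.506467034−1.636553100)/0.046492 = -2.798031
  θ̈ = (θ̇'−θ̇)/dt = (-2.188894317−-2.141686268)/0.046492 = -1.015402
  sinθ=-0.395832, cosθ=0.918323
  F = (M+m)·ẍ + m·l·cosθ·θ̈ − m·l·sinθ·θ̇² = -4.070581 + -0.325834 − -0.634432 = -3.761983
step 4→5:
  ẍ = (ẋ'−ẋ)/dt = (1.333888951−1.506467034)/0.046492 = -3.711995
  θ̈ = (θ̇'−θ̇)/dt = (-2.243287308−-2.188894317)/0.046492 = -1.169943
  sinθ=-0.485159, cosθ=0.874426
  F = (M+m)·ẍ + m·l·cosθ·θ̈ − m·l·sinθ·θ̇² = -5.400218 + -0.357479 − -0.812262 = -4.945435

F_0 = -9.708284 N
F_1 = 12.222860 N
F_2 = 8.310548 N
F_3 = -3.761983 N
F_4 = -4.945435 N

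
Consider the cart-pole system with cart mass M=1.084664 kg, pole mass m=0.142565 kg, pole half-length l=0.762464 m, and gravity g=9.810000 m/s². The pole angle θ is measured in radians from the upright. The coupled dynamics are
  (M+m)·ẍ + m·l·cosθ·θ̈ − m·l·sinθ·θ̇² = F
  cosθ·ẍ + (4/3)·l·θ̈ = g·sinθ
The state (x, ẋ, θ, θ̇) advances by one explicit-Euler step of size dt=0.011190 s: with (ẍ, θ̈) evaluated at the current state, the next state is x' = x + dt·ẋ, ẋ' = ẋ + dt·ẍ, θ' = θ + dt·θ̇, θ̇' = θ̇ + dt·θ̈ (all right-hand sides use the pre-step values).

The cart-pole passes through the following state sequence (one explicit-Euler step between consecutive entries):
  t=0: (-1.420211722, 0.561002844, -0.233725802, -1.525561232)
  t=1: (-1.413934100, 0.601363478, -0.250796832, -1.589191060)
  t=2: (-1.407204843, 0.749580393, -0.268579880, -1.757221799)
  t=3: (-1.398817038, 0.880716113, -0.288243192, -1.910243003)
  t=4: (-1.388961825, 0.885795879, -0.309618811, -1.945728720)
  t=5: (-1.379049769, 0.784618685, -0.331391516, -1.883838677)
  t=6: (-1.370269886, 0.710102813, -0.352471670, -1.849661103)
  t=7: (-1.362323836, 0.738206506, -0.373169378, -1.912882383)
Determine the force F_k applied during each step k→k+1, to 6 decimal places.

step 0→1:
  ẍ = (ẋ'−ẋ)/dt = (0.601363478−0.561002844)/0.011190 = 3.606848
  θ̈ = (θ̇'−θ̇)/dt = (-1.589191060−-1.525561232)/0.011190 = -5.686312
  sinθ=-0.231604, cosθ=0.972810
  F = (M+m)·ẍ + m·l·cosθ·θ̈ − m·l·sinθ·θ̇² = 4.426429 + -0.601300 − -0.058592 = 3.883721
step 1→2:
  ẍ = (ẋ'−ẋ)/dt = (0.749580393−0.601363478)/0.011190 = 13.245479
  θ̈ = (θ̇'−θ̇)/dt = (-1.757221799−-1.589191060)/0.011190 = -15.016152
  sinθ=-0.248176, cosθ=0.968715
  F = (M+m)·ẍ + m·l·cosθ·θ̈ − m·l·sinθ·θ̇² = 16.255237 + -1.581200 − -0.068131 = 14.742167
step 2→3:
  ẍ = (ẋ'−ẋ)/dt = (0.880716113−0.749580393)/0.011190 = 11.719010
  θ̈ = (θ̇'−θ̇)/dt = (-1.910243003−-1.757221799)/0.011190 = -13.674817
  sinθ=-0.265362, cosθ=0.964149
  F = (M+m)·ẍ + m·l·cosθ·θ̈ − m·l·sinθ·θ̇² = 14.381909 + -1.433170 − -0.089069 = 13.037807
step 3→4:
  ẍ = (ẋ'−ẋ)/dt = (0.885795879−0.880716113)/0.011190 = 0.453956
  θ̈ = (θ̇'−θ̇)/dt = (-1.945728720−-1.910243003)/0.011190 = -3.171199
  sinθ=-0.284268, cosθ=0.958745
  F = (M+m)·ẍ + m·l·cosθ·θ̈ − m·l·sinθ·θ̇² = 0.557108 + -0.330490 − -0.112756 = 0.339373
step 4→5:
  ẍ = (ẋ'−ẋ)/dt = (0.784618685−0.885795879)/0.011190 = -9.041751
  θ̈ = (θ̇'−θ̇)/dt = (-1.883838677−-1.945728720)/0.011190 = 5.530835
  sinθ=-0.304696, cosθ=0.952450
  F = (M+m)·ẍ + m·l·cosθ·θ̈ − m·l·sinθ·θ̇² = -11.096299 + 0.572618 − -0.125390 = -10.398291
step 5→6:
  ẍ = (ẋ'−ẋ)/dt = (0.710102813−0.784618685)/0.011190 = -6.659149
  θ̈ = (θ̇'−θ̇)/dt = (-1.849661103−-1.883838677)/0.011190 = 3.054296
  sinθ=-0.325359, cosθ=0.945591
  F = (M+m)·ẍ + m·l·cosθ·θ̈ − m·l·sinθ·θ̇² = -8.172300 + 0.313940 − -0.125511 = -7.732849
step 6→7:
  ẍ = (ẋ'−ẋ)/dt = (0.738206506−0.710102813)/0.011190 = 2.511501
  θ̈ = (θ̇'−θ̇)/dt = (-1.912882383−-1.849661103)/0.011190 = -5.649802
  sinθ=-0.345219, cosθ=0.938522
  F = (M+m)·ẍ + m·l·cosθ·θ̈ − m·l·sinθ·θ̇² = 3.082187 + -0.576382 − -0.128384 = 2.634189

F_0 = 3.883721 N
F_1 = 14.742167 N
F_2 = 13.037807 N
F_3 = 0.339373 N
F_4 = -10.398291 N
F_5 = -7.732849 N
F_6 = 2.634189 N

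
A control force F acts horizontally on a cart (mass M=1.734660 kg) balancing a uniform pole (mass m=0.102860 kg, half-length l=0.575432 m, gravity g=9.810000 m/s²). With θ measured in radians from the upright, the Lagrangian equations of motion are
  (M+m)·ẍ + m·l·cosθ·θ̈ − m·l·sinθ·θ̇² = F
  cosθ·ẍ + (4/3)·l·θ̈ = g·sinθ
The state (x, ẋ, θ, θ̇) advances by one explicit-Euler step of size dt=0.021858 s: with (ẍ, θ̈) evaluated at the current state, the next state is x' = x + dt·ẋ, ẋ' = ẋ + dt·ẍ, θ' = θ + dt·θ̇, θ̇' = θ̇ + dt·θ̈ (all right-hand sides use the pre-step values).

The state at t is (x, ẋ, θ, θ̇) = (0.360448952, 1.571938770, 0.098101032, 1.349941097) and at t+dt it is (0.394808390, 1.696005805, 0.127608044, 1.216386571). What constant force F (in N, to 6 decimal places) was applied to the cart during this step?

F = 10.059374 N

ẍ = (ẋ'−ẋ)/dt = (1.696005805−1.571938770)/0.021858 = 5.676047
θ̈ = (θ̇'−θ̇)/dt = (1.216386571−1.349941097)/0.021858 = -6.110098
sinθ=0.097944, cosθ=0.995192
F = (M+m)·ẍ + m·l·cosθ·θ̈ − m·l·sinθ·θ̇² = 10.429850 + -0.359911 − 0.010564 = 10.059374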